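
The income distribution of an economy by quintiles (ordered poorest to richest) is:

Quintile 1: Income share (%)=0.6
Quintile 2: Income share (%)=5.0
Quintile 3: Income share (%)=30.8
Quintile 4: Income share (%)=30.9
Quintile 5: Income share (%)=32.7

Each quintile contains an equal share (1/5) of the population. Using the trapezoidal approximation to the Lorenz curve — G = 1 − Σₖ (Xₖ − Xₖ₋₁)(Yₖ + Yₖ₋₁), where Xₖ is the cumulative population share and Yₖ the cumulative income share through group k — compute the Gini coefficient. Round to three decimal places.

0.360

Cumulative income shares Yₖ: 0.0060, 0.0560, 0.3640, 0.6730, 1.0000
Σ (Xₖ−Xₖ₋₁)(Yₖ+Yₖ₋₁) = (1/5)(0.0060+0.0000) + (1/5)(0.0560+0.0060) + (1/5)(0.3640+0.0560) + (1/5)(0.6730+0.3640) + (1/5)(1.0000+0.6730)
  = 0.0012 + 0.0124 + 0.0840 + 0.2074 + 0.3346 = 0.6396
G = 1 − 0.6396 = 0.3604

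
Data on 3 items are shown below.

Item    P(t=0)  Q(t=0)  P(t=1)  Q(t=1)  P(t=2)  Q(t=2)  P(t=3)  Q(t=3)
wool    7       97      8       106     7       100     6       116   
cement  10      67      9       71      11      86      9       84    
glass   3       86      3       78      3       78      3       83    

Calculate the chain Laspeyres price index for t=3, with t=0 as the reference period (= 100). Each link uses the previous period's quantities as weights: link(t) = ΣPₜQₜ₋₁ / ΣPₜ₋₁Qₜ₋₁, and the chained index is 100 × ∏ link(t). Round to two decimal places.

Link t=0→t=1:
ΣP(t=1)Q(t=0) = 8×97 + 9×67 + 3×86 = 776 + 603 + 258 = 1637
ΣP(t=0)Q(t=0) = 7×97 + 10×67 + 3×86 = 679 + 670 + 258 = 1607
link = 1637/1607 = 1.018668
Link t=1→t=2:
ΣP(t=2)Q(t=1) = 7×106 + 11×71 + 3×78 = 742 + 781 + 234 = 1757
ΣP(t=1)Q(t=1) = 8×106 + 9×71 + 3×78 = 848 + 639 + 234 = 1721
link = 1757/1721 = 1.020918
Link t=2→t=3:
ΣP(t=3)Q(t=2) = 6×100 + 9×86 + 3×78 = 600 + 774 + 234 = 1608
ΣP(t=2)Q(t=2) = 7×100 + 11×86 + 3×78 = 700 + 946 + 234 = 1880
link = 1608/1880 = 0.855319
Chained index = 100 × 1.018668 × 1.020918 × 0.855319 = 88.9512

88.95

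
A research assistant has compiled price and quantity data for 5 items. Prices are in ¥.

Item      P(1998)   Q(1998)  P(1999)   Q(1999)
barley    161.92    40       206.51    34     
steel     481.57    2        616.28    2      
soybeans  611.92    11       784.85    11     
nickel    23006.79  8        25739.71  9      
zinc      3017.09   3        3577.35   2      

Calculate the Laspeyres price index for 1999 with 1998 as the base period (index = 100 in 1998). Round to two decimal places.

Laspeyres price index uses base-period quantities as weights.
ΣP(1999)·Q(1998) = 206.51×40 + 616.28×2 + 784.85×11 + 25739.71×8 + 3577.35×3 = 8260.4 + 1232.56 + 8633.35 + 205917.68 + 10732.05 = 234776.04
ΣP(1998)·Q(1998) = 161.92×40 + 481.57×2 + 611.92×11 + 23006.79×8 + 3017.09×3 = 6476.8 + 963.14 + 6731.12 + 184054.32 + 9051.27 = 207276.65
Index = 234776.04 / 207276.65 × 100 = 113.2670

113.27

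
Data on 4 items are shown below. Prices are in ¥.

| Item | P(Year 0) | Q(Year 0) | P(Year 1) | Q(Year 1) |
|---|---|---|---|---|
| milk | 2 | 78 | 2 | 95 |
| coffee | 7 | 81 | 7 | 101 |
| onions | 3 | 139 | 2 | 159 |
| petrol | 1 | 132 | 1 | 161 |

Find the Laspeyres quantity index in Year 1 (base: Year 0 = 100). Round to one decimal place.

120.7

Laspeyres quantity index uses base-period prices as weights.
ΣP(Year 0)·Q(Year 1) = 2×95 + 7×101 + 3×159 + 1×161 = 190 + 707 + 477 + 161 = 1535
ΣP(Year 0)·Q(Year 0) = 2×78 + 7×81 + 3×139 + 1×132 = 156 + 567 + 417 + 132 = 1272
Index = 1535 / 1272 × 100 = 120.6761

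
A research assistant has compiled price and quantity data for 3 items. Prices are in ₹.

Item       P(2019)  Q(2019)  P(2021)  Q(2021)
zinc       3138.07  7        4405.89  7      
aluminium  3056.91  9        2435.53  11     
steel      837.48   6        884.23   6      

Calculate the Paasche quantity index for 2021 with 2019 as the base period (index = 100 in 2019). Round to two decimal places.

108.39

Paasche quantity index uses current-period prices as weights.
ΣP(2021)·Q(2021) = 4405.89×7 + 2435.53×11 + 884.23×6 = 30841.23 + 26790.83 + 5305.38 = 62937.44
ΣP(2021)·Q(2019) = 4405.89×7 + 2435.53×9 + 884.23×6 = 30841.23 + 21919.77 + 5305.38 = 58066.38
Index = 62937.44 / 58066.38 × 100 = 108.3888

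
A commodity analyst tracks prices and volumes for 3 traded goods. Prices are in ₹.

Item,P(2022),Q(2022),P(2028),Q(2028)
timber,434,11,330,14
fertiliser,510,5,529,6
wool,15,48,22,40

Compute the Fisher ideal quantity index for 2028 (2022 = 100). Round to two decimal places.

Laspeyres component (base-period weights):
ΣP(2022)Q(2028) = 434×14 + 510×6 + 15×40 = 6076 + 3060 + 600 = 9736
ΣP(2022)Q(2022) = 434×11 + 510×5 + 15×48 = 4774 + 2550 + 720 = 8044
L = 9736 / 8044 × 100 = 121.0343
Paasche component (current-period weights):
ΣP(2028)Q(2028) = 330×14 + 529×6 + 22×40 = 4620 + 3174 + 880 = 8674
ΣP(2028)Q(2022) = 330×11 + 529×5 + 22×48 = 3630 + 2645 + 1056 = 7331
P = 8674 / 7331 × 100 = 118.3195
Fisher = √(L × P) = √(121.0343 × 118.3195) = 119.6692

119.67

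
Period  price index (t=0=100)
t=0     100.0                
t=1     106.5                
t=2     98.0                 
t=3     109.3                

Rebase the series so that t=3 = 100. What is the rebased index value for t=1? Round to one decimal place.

Rebased(t=1) = 106.5 / 109.3 × 100 = 97.4382

97.4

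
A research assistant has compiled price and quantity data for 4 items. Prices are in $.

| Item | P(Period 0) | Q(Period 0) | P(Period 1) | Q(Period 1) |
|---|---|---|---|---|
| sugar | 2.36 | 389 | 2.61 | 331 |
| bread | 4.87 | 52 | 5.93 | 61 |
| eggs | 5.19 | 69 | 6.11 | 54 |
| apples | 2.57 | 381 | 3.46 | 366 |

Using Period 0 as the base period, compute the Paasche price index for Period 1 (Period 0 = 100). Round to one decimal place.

Paasche price index uses current-period quantities as weights.
ΣP(Period 1)·Q(Period 1) = 2.61×331 + 5.93×61 + 6.11×54 + 3.46×366 = 863.91 + 361.73 + 329.94 + 1266.36 = 2821.94
ΣP(Period 0)·Q(Period 1) = 2.36×331 + 4.87×61 + 5.19×54 + 2.57×366 = 781.16 + 297.07 + 280.26 + 940.62 = 2299.11
Index = 2821.94 / 2299.11 × 100 = 122.7405

122.7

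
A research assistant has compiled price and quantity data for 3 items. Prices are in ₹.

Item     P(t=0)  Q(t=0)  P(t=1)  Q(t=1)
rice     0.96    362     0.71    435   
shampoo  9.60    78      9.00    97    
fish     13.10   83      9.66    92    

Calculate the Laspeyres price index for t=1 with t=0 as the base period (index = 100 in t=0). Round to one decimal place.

80.6

Laspeyres price index uses base-period quantities as weights.
ΣP(t=1)·Q(t=0) = 0.71×362 + 9.00×78 + 9.66×83 = 257.02 + 702 + 801.78 = 1760.8
ΣP(t=0)·Q(t=0) = 0.96×362 + 9.60×78 + 13.10×83 = 347.52 + 748.8 + 1087.3 = 2183.62
Index = 1760.8 / 2183.62 × 100 = 80.6367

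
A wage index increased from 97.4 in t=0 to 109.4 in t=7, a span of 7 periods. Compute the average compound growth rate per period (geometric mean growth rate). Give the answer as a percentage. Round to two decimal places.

Growth factor = (109.4/97.4)^(1/7) = (1.123203)^(1/7) = 1.016736
Growth rate = 1.016736 − 1 = 0.016736 = 1.6736%

1.67%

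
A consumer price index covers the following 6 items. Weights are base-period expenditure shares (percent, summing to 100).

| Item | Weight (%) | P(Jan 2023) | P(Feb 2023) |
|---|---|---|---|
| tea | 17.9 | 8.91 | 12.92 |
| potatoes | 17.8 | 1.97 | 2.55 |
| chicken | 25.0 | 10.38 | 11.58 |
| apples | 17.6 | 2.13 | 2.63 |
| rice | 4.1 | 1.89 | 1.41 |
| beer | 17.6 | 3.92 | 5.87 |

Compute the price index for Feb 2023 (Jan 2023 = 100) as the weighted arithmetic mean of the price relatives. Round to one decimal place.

tea: 17.9 × (12.92/8.91) = 17.9 × 1.450056 = 25.9560
potatoes: 17.8 × (2.55/1.97) = 17.8 × 1.294416 = 23.0406
chicken: 25.0 × (11.58/10.38) = 25.0 × 1.115607 = 27.8902
apples: 17.6 × (2.63/2.13) = 17.6 × 1.234742 = 21.7315
rice: 4.1 × (1.41/1.89) = 4.1 × 0.746032 = 3.0587
beer: 17.6 × (5.87/3.92) = 17.6 × 1.497449 = 26.3551
Index = Σ wᵢ·(p₁ᵢ/p₀ᵢ) = 25.9560 + 23.0406 + 27.8902 + 21.7315 + 3.0587 + 26.3551 = 128.0321

128.0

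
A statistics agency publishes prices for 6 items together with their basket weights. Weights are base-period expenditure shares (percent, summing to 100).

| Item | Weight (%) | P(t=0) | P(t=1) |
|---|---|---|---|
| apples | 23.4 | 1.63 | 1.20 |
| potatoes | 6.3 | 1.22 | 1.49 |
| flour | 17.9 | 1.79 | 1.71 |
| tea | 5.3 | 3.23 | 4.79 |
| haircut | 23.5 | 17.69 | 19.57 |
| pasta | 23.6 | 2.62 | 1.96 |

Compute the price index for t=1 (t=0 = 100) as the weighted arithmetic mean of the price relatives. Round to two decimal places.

apples: 23.4 × (1.20/1.63) = 23.4 × 0.736196 = 17.2270
potatoes: 6.3 × (1.49/1.22) = 6.3 × 1.221311 = 7.6943
flour: 17.9 × (1.71/1.79) = 17.9 × 0.955307 = 17.1000
tea: 5.3 × (4.79/3.23) = 5.3 × 1.482972 = 7.8598
haircut: 23.5 × (19.57/17.69) = 23.5 × 1.106275 = 25.9975
pasta: 23.6 × (1.96/2.62) = 23.6 × 0.748092 = 17.6550
Index = Σ wᵢ·(p₁ᵢ/p₀ᵢ) = 17.2270 + 7.6943 + 17.1000 + 7.8598 + 25.9975 + 17.6550 = 93.5334

93.53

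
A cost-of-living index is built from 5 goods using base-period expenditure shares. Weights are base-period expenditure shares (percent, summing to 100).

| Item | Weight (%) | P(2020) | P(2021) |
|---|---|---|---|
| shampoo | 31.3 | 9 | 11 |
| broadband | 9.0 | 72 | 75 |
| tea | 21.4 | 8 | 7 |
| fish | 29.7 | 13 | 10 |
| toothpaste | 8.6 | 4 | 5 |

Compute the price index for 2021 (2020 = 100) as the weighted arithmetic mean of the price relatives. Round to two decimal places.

shampoo: 31.3 × (11/9) = 31.3 × 1.222222 = 38.2556
broadband: 9.0 × (75/72) = 9.0 × 1.041667 = 9.3750
tea: 21.4 × (7/8) = 21.4 × 0.875000 = 18.7250
fish: 29.7 × (10/13) = 29.7 × 0.769231 = 22.8462
toothpaste: 8.6 × (5/4) = 8.6 × 1.250000 = 10.7500
Index = Σ wᵢ·(p₁ᵢ/p₀ᵢ) = 38.2556 + 9.3750 + 18.7250 + 22.8462 + 10.7500 = 99.9517

99.95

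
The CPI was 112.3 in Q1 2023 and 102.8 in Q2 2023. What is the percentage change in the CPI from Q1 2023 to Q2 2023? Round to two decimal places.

-8.46%

Change = (102.8 − 112.3) / 112.3 × 100
       = -9.5 / 112.3 × 100 = -8.4595%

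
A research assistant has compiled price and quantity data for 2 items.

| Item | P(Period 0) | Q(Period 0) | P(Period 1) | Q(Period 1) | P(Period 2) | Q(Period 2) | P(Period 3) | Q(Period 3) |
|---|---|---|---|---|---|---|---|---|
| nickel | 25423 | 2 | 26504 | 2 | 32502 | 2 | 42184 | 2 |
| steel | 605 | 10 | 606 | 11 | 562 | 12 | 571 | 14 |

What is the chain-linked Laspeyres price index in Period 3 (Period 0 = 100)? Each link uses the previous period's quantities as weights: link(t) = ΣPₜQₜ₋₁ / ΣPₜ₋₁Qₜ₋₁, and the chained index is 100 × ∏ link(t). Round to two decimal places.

Link Period 0→Period 1:
ΣP(Period 1)Q(Period 0) = 26504×2 + 606×10 = 53008 + 6060 = 59068
ΣP(Period 0)Q(Period 0) = 25423×2 + 605×10 = 50846 + 6050 = 56896
link = 59068/56896 = 1.038175
Link Period 1→Period 2:
ΣP(Period 2)Q(Period 1) = 32502×2 + 562×11 = 65004 + 6182 = 71186
ΣP(Period 1)Q(Period 1) = 26504×2 + 606×11 = 53008 + 6666 = 59674
link = 71186/59674 = 1.192915
Link Period 2→Period 3:
ΣP(Period 3)Q(Period 2) = 42184×2 + 571×12 = 84368 + 6852 = 91220
ΣP(Period 2)Q(Period 2) = 32502×2 + 562×12 = 65004 + 6744 = 71748
link = 91220/71748 = 1.271394
Chained index = 100 × 1.038175 × 1.192915 × 1.271394 = 157.4564

157.46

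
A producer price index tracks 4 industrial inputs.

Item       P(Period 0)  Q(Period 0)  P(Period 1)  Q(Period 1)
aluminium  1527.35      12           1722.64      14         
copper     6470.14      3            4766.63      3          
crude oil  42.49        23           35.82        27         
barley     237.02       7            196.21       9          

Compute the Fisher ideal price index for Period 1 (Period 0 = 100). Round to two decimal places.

92.71

Laspeyres component (base-period weights):
ΣP(Period 1)Q(Period 0) = 1722.64×12 + 4766.63×3 + 35.82×23 + 196.21×7 = 20671.68 + 14299.89 + 823.86 + 1373.47 = 37168.9
ΣP(Period 0)Q(Period 0) = 1527.35×12 + 6470.14×3 + 42.49×23 + 237.02×7 = 18328.2 + 19410.42 + 977.27 + 1659.14 = 40375.03
L = 37168.9 / 40375.03 × 100 = 92.0591
Paasche component (current-period weights):
ΣP(Period 1)Q(Period 1) = 1722.64×14 + 4766.63×3 + 35.82×27 + 196.21×9 = 24116.96 + 14299.89 + 967.14 + 1765.89 = 41149.88
ΣP(Period 0)Q(Period 1) = 1527.35×14 + 6470.14×3 + 42.49×27 + 237.02×9 = 21382.9 + 19410.42 + 1147.23 + 2133.18 = 44073.73
P = 41149.88 / 44073.73 × 100 = 93.3660
Fisher = √(L × P) = √(92.0591 × 93.3660) = 92.7103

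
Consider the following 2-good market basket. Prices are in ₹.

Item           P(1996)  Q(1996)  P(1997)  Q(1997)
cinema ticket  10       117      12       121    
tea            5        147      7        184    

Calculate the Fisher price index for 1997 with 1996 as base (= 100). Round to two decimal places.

128.18

Laspeyres component (base-period weights):
ΣP(1997)Q(1996) = 12×117 + 7×147 = 1404 + 1029 = 2433
ΣP(1996)Q(1996) = 10×117 + 5×147 = 1170 + 735 = 1905
L = 2433 / 1905 × 100 = 127.7165
Paasche component (current-period weights):
ΣP(1997)Q(1997) = 12×121 + 7×184 = 1452 + 1288 = 2740
ΣP(1996)Q(1997) = 10×121 + 5×184 = 1210 + 920 = 2130
P = 2740 / 2130 × 100 = 128.6385
Fisher = √(L × P) = √(127.7165 × 128.6385) = 128.1767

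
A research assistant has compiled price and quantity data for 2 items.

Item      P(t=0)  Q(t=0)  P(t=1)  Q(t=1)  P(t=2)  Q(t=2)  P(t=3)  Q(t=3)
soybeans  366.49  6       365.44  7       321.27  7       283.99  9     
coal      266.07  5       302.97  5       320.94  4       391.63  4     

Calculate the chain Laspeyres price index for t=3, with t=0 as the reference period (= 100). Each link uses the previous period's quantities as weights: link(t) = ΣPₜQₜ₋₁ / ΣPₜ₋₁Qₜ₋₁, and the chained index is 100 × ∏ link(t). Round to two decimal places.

100.01

Link t=0→t=1:
ΣP(t=1)Q(t=0) = 365.44×6 + 302.97×5 = 2192.64 + 1514.85 = 3707.49
ΣP(t=0)Q(t=0) = 366.49×6 + 266.07×5 = 2198.94 + 1330.35 = 3529.29
link = 3707.49/3529.29 = 1.050492
Link t=1→t=2:
ΣP(t=2)Q(t=1) = 321.27×7 + 320.94×5 = 2248.89 + 1604.7 = 3853.59
ΣP(t=1)Q(t=1) = 365.44×7 + 302.97×5 = 2558.08 + 1514.85 = 4072.93
link = 3853.59/4072.93 = 0.946147
Link t=2→t=3:
ΣP(t=3)Q(t=2) = 283.99×7 + 391.63×4 = 1987.93 + 1566.52 = 3554.45
ΣP(t=2)Q(t=2) = 321.27×7 + 320.94×4 = 2248.89 + 1283.76 = 3532.65
link = 3554.45/3532.65 = 1.006171
Chained index = 100 × 1.050492 × 0.946147 × 1.006171 = 100.0053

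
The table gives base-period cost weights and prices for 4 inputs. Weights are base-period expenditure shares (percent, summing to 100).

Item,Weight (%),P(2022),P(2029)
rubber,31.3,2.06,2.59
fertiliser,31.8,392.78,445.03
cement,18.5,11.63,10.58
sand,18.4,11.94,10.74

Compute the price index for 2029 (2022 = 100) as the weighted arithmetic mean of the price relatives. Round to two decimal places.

108.76

rubber: 31.3 × (2.59/2.06) = 31.3 × 1.257282 = 39.3529
fertiliser: 31.8 × (445.03/392.78) = 31.8 × 1.133026 = 36.0302
cement: 18.5 × (10.58/11.63) = 18.5 × 0.909716 = 16.8298
sand: 18.4 × (10.74/11.94) = 18.4 × 0.899497 = 16.5508
Index = Σ wᵢ·(p₁ᵢ/p₀ᵢ) = 39.3529 + 36.0302 + 16.8298 + 16.5508 = 108.7636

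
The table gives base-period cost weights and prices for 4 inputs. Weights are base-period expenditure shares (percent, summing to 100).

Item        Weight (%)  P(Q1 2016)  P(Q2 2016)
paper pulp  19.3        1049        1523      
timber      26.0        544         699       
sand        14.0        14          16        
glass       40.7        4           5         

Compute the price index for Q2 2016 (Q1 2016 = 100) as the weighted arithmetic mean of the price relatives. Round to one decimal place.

128.3

paper pulp: 19.3 × (1523/1049) = 19.3 × 1.451859 = 28.0209
timber: 26.0 × (699/544) = 26.0 × 1.284926 = 33.4081
sand: 14.0 × (16/14) = 14.0 × 1.142857 = 16.0000
glass: 40.7 × (5/4) = 40.7 × 1.250000 = 50.8750
Index = Σ wᵢ·(p₁ᵢ/p₀ᵢ) = 28.0209 + 33.4081 + 16.0000 + 50.8750 = 128.3040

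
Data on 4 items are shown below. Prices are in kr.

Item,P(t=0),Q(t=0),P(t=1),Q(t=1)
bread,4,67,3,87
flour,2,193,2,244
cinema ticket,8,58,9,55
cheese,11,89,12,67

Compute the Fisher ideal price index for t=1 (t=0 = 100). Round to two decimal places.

102.77

Laspeyres component (base-period weights):
ΣP(t=1)Q(t=0) = 3×67 + 2×193 + 9×58 + 12×89 = 201 + 386 + 522 + 1068 = 2177
ΣP(t=0)Q(t=0) = 4×67 + 2×193 + 8×58 + 11×89 = 268 + 386 + 464 + 979 = 2097
L = 2177 / 2097 × 100 = 103.8150
Paasche component (current-period weights):
ΣP(t=1)Q(t=1) = 3×87 + 2×244 + 9×55 + 12×67 = 261 + 488 + 495 + 804 = 2048
ΣP(t=0)Q(t=1) = 4×87 + 2×244 + 8×55 + 11×67 = 348 + 488 + 440 + 737 = 2013
P = 2048 / 2013 × 100 = 101.7387
Fisher = √(L × P) = √(103.8150 × 101.7387) = 102.7716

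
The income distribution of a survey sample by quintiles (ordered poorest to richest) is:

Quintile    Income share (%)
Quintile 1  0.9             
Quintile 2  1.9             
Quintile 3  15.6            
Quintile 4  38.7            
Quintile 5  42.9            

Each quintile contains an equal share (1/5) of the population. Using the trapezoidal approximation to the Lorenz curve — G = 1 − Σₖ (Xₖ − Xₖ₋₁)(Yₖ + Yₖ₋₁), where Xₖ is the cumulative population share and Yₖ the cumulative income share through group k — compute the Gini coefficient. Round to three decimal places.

0.483

Cumulative income shares Yₖ: 0.0090, 0.0280, 0.1840, 0.5710, 1.0000
Σ (Xₖ−Xₖ₋₁)(Yₖ+Yₖ₋₁) = (1/5)(0.0090+0.0000) + (1/5)(0.0280+0.0090) + (1/5)(0.1840+0.0280) + (1/5)(0.5710+0.1840) + (1/5)(1.0000+0.5710)
  = 0.0018 + 0.0074 + 0.0424 + 0.1510 + 0.3142 = 0.5168
G = 1 − 0.5168 = 0.4832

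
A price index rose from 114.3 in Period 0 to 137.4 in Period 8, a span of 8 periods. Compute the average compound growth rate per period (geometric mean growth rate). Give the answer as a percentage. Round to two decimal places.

2.33%

Growth factor = (137.4/114.3)^(1/8) = (1.202100)^(1/8) = 1.023275
Growth rate = 1.023275 − 1 = 0.023275 = 2.3275%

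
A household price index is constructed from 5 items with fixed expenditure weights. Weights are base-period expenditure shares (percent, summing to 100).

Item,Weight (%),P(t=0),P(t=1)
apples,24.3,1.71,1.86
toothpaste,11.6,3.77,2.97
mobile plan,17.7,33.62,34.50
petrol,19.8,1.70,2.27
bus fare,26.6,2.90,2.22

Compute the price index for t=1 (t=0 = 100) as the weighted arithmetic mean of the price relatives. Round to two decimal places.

100.53

apples: 24.3 × (1.86/1.71) = 24.3 × 1.087719 = 26.4316
toothpaste: 11.6 × (2.97/3.77) = 11.6 × 0.787798 = 9.1385
mobile plan: 17.7 × (34.50/33.62) = 17.7 × 1.026175 = 18.1633
petrol: 19.8 × (2.27/1.70) = 19.8 × 1.335294 = 26.4388
bus fare: 26.6 × (2.22/2.90) = 26.6 × 0.765517 = 20.3628
Index = Σ wᵢ·(p₁ᵢ/p₀ᵢ) = 26.4316 + 9.1385 + 18.1633 + 26.4388 + 20.3628 = 100.5349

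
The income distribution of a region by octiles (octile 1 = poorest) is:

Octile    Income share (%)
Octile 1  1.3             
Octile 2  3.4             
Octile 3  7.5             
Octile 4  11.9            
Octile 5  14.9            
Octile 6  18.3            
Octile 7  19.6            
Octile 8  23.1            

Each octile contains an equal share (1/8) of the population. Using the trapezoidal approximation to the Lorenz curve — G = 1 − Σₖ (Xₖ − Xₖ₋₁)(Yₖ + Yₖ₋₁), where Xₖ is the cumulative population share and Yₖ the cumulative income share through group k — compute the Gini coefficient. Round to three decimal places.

Cumulative income shares Yₖ: 0.0130, 0.0470, 0.1220, 0.2410, 0.3900, 0.5730, 0.7690, 1.0000
Σ (Xₖ−Xₖ₋₁)(Yₖ+Yₖ₋₁) = (1/8)(0.0130+0.0000) + (1/8)(0.0470+0.0130) + (1/8)(0.1220+0.0470) + (1/8)(0.2410+0.1220) + (1/8)(0.3900+0.2410) + (1/8)(0.5730+0.3900) + (1/8)(0.7690+0.5730) + (1/8)(1.0000+0.7690)
  = 0.0016 + 0.0075 + 0.0211 + 0.0454 + 0.0789 + 0.1204 + 0.1677 + 0.2211 = 0.6637
G = 1 − 0.6637 = 0.3363

0.336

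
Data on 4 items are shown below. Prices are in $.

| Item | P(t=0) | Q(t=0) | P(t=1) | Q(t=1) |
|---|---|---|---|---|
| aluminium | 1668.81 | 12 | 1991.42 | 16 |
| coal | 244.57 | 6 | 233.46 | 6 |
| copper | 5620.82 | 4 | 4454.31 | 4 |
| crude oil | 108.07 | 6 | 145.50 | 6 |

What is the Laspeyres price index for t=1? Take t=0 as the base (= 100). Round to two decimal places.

Laspeyres price index uses base-period quantities as weights.
ΣP(t=1)·Q(t=0) = 1991.42×12 + 233.46×6 + 4454.31×4 + 145.50×6 = 23897.04 + 1400.76 + 17817.24 + 873 = 43988.04
ΣP(t=0)·Q(t=0) = 1668.81×12 + 244.57×6 + 5620.82×4 + 108.07×6 = 20025.72 + 1467.42 + 22483.28 + 648.42 = 44624.84
Index = 43988.04 / 44624.84 × 100 = 98.5730

98.57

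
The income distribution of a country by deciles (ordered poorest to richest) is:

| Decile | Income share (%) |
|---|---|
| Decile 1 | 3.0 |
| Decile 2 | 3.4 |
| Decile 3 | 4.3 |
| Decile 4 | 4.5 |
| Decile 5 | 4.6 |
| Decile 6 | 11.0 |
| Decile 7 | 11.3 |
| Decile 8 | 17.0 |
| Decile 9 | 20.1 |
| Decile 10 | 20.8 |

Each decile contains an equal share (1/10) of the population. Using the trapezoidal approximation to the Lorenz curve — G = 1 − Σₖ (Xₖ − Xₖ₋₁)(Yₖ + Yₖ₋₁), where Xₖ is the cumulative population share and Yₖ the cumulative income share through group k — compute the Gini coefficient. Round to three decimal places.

0.367

Cumulative income shares Yₖ: 0.0300, 0.0640, 0.1070, 0.1520, 0.1980, 0.3080, 0.4210, 0.5910, 0.7920, 1.0000
Σ (Xₖ−Xₖ₋₁)(Yₖ+Yₖ₋₁) = (1/10)(0.0300+0.0000) + (1/10)(0.0640+0.0300) + (1/10)(0.1070+0.0640) + (1/10)(0.1520+0.1070) + (1/10)(0.1980+0.1520) + (1/10)(0.3080+0.1980) + (1/10)(0.4210+0.3080) + (1/10)(0.5910+0.4210) + (1/10)(0.7920+0.5910) + (1/10)(1.0000+0.7920)
  = 0.0030 + 0.0094 + 0.0171 + 0.0259 + 0.0350 + 0.0506 + 0.0729 + 0.1012 + 0.1383 + 0.1792 = 0.6326
G = 1 − 0.6326 = 0.3674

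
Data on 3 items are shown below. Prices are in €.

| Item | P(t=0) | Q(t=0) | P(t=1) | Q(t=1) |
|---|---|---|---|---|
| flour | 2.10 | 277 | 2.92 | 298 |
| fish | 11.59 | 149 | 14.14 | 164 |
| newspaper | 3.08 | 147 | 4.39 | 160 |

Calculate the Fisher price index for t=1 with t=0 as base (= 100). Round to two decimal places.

Laspeyres component (base-period weights):
ΣP(t=1)Q(t=0) = 2.92×277 + 14.14×149 + 4.39×147 = 808.84 + 2106.86 + 645.33 = 3561.03
ΣP(t=0)Q(t=0) = 2.10×277 + 11.59×149 + 3.08×147 = 581.7 + 1726.91 + 452.76 = 2761.37
L = 3561.03 / 2761.37 × 100 = 128.9588
Paasche component (current-period weights):
ΣP(t=1)Q(t=1) = 2.92×298 + 14.14×164 + 4.39×160 = 870.16 + 2318.96 + 702.4 = 3891.52
ΣP(t=0)Q(t=1) = 2.10×298 + 11.59×164 + 3.08×160 = 625.8 + 1900.76 + 492.8 = 3019.36
P = 3891.52 / 3019.36 × 100 = 128.8856
Fisher = √(L × P) = √(128.9588 × 128.8856) = 128.9222

128.92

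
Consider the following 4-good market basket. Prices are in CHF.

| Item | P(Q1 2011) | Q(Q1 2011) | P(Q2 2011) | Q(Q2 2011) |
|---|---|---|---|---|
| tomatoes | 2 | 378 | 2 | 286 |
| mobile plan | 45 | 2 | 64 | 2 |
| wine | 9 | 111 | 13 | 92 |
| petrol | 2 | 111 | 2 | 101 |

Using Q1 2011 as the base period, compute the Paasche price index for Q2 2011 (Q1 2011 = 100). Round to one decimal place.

124.0

Paasche price index uses current-period quantities as weights.
ΣP(Q2 2011)·Q(Q2 2011) = 2×286 + 64×2 + 13×92 + 2×101 = 572 + 128 + 1196 + 202 = 2098
ΣP(Q1 2011)·Q(Q2 2011) = 2×286 + 45×2 + 9×92 + 2×101 = 572 + 90 + 828 + 202 = 1692
Index = 2098 / 1692 × 100 = 123.9953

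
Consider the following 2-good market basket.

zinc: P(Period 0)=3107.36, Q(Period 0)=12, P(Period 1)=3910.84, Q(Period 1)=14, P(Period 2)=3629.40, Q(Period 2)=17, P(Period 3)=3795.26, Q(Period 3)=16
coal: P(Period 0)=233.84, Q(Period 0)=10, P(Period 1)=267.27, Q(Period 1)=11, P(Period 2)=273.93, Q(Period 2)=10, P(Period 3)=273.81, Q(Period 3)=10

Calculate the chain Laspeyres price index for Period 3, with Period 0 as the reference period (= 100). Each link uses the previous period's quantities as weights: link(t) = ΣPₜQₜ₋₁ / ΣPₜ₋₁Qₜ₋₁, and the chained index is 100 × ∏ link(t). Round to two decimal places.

121.89

Link Period 0→Period 1:
ΣP(Period 1)Q(Period 0) = 3910.84×12 + 267.27×10 = 46930.08 + 2672.7 = 49602.78
ΣP(Period 0)Q(Period 0) = 3107.36×12 + 233.84×10 = 37288.32 + 2338.4 = 39626.72
link = 49602.78/39626.72 = 1.251751
Link Period 1→Period 2:
ΣP(Period 2)Q(Period 1) = 3629.40×14 + 273.93×11 = 50811.6 + 3013.23 = 53824.83
ΣP(Period 1)Q(Period 1) = 3910.84×14 + 267.27×11 = 54751.76 + 2939.97 = 57691.73
link = 53824.83/57691.73 = 0.932973
Link Period 2→Period 3:
ΣP(Period 3)Q(Period 2) = 3795.26×17 + 273.81×10 = 64519.42 + 2738.1 = 67257.52
ΣP(Period 2)Q(Period 2) = 3629.40×17 + 273.93×10 = 61699.8 + 2739.3 = 64439.1
link = 67257.52/64439.1 = 1.043738
Chained index = 100 × 1.251751 × 0.932973 × 1.043738 = 121.8929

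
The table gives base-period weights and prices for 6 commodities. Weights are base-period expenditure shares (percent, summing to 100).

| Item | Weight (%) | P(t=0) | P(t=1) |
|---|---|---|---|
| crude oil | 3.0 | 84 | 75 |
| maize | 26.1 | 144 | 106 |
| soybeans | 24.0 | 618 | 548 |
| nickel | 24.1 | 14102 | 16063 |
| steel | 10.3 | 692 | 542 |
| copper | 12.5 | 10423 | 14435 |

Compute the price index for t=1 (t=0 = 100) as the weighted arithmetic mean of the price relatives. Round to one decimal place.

96.0

crude oil: 3.0 × (75/84) = 3.0 × 0.892857 = 2.6786
maize: 26.1 × (106/144) = 26.1 × 0.736111 = 19.2125
soybeans: 24.0 × (548/618) = 24.0 × 0.886731 = 21.2816
nickel: 24.1 × (16063/14102) = 24.1 × 1.139058 = 27.4513
steel: 10.3 × (542/692) = 10.3 × 0.783237 = 8.0673
copper: 12.5 × (14435/10423) = 12.5 × 1.384918 = 17.3115
Index = Σ wᵢ·(p₁ᵢ/p₀ᵢ) = 2.6786 + 19.2125 + 21.2816 + 27.4513 + 8.0673 + 17.3115 = 96.0027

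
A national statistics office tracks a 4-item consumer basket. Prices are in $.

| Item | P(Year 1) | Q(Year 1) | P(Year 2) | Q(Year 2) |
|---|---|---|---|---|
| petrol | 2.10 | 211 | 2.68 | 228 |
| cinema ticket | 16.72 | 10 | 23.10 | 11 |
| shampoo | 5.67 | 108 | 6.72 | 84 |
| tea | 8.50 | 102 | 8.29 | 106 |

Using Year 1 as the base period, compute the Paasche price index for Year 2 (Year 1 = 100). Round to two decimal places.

113.15

Paasche price index uses current-period quantities as weights.
ΣP(Year 2)·Q(Year 2) = 2.68×228 + 23.10×11 + 6.72×84 + 8.29×106 = 611.04 + 254.1 + 564.48 + 878.74 = 2308.36
ΣP(Year 1)·Q(Year 2) = 2.10×228 + 16.72×11 + 5.67×84 + 8.50×106 = 478.8 + 183.92 + 476.28 + 901 = 2040
Index = 2308.36 / 2040 × 100 = 113.1549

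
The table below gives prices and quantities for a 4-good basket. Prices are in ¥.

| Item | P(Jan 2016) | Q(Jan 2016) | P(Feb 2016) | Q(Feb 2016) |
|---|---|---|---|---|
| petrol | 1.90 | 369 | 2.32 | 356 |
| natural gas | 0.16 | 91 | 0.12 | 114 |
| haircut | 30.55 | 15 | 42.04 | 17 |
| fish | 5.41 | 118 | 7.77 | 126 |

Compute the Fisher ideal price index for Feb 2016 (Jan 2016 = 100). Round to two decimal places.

Laspeyres component (base-period weights):
ΣP(Feb 2016)Q(Jan 2016) = 2.32×369 + 0.12×91 + 42.04×15 + 7.77×118 = 856.08 + 10.92 + 630.6 + 916.86 = 2414.46
ΣP(Jan 2016)Q(Jan 2016) = 1.90×369 + 0.16×91 + 30.55×15 + 5.41×118 = 701.1 + 14.56 + 458.25 + 638.38 = 1812.29
L = 2414.46 / 1812.29 × 100 = 133.2270
Paasche component (current-period weights):
ΣP(Feb 2016)Q(Feb 2016) = 2.32×356 + 0.12×114 + 42.04×17 + 7.77×126 = 825.92 + 13.68 + 714.68 + 979.02 = 2533.3
ΣP(Jan 2016)Q(Feb 2016) = 1.90×356 + 0.16×114 + 30.55×17 + 5.41×126 = 676.4 + 18.24 + 519.35 + 681.66 = 1895.65
P = 2533.3 / 1895.65 × 100 = 133.6375
Fisher = √(L × P) = √(133.2270 × 133.6375) = 133.4321

133.43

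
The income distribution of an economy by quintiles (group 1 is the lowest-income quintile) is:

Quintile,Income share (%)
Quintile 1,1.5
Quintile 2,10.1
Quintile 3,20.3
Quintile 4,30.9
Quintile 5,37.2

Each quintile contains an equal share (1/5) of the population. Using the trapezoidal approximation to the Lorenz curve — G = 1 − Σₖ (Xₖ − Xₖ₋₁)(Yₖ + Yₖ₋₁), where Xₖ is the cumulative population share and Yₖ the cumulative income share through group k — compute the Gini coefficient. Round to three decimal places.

Cumulative income shares Yₖ: 0.0150, 0.1160, 0.3190, 0.6280, 1.0000
Σ (Xₖ−Xₖ₋₁)(Yₖ+Yₖ₋₁) = (1/5)(0.0150+0.0000) + (1/5)(0.1160+0.0150) + (1/5)(0.3190+0.1160) + (1/5)(0.6280+0.3190) + (1/5)(1.0000+0.6280)
  = 0.0030 + 0.0262 + 0.0870 + 0.1894 + 0.3256 = 0.6312
G = 1 − 0.6312 = 0.3688

0.369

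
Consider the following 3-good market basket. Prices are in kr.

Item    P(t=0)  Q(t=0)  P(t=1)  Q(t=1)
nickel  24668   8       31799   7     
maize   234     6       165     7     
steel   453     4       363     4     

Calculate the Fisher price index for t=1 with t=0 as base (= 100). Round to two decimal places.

Laspeyres component (base-period weights):
ΣP(t=1)Q(t=0) = 31799×8 + 165×6 + 363×4 = 254392 + 990 + 1452 = 256834
ΣP(t=0)Q(t=0) = 24668×8 + 234×6 + 453×4 = 197344 + 1404 + 1812 = 200560
L = 256834 / 200560 × 100 = 128.0584
Paasche component (current-period weights):
ΣP(t=1)Q(t=1) = 31799×7 + 165×7 + 363×4 = 222593 + 1155 + 1452 = 225200
ΣP(t=0)Q(t=1) = 24668×7 + 234×7 + 453×4 = 172676 + 1638 + 1812 = 176126
P = 225200 / 176126 × 100 = 127.8630
Fisher = √(L × P) = √(128.0584 × 127.8630) = 127.9607

127.96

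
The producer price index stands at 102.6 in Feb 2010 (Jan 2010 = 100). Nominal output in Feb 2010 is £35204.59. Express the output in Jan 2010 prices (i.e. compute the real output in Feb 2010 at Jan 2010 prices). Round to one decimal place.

Real = Nominal ÷ (Index/100) = 35204.59 ÷ (102.6/100)
     = 35204.59 ÷ 1.026 = 34312.4659

34312.5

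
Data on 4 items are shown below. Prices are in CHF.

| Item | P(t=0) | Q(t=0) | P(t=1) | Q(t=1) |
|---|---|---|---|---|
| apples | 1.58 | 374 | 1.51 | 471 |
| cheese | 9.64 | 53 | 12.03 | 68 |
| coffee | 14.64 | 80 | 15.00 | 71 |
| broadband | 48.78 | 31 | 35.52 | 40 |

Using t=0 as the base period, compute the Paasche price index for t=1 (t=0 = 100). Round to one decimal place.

Paasche price index uses current-period quantities as weights.
ΣP(t=1)·Q(t=1) = 1.51×471 + 12.03×68 + 15.00×71 + 35.52×40 = 711.21 + 818.04 + 1065 + 1420.8 = 4015.05
ΣP(t=0)·Q(t=1) = 1.58×471 + 9.64×68 + 14.64×71 + 48.78×40 = 744.18 + 655.52 + 1039.44 + 1951.2 = 4390.34
Index = 4015.05 / 4390.34 × 100 = 91.4519

91.5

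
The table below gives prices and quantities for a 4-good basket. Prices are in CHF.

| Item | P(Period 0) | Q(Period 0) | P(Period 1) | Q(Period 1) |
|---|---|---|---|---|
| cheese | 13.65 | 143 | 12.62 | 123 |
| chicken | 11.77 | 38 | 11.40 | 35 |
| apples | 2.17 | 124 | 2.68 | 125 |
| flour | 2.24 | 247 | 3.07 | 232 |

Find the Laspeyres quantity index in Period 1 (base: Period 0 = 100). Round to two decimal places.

89.45

Laspeyres quantity index uses base-period prices as weights.
ΣP(Period 0)·Q(Period 1) = 13.65×123 + 11.77×35 + 2.17×125 + 2.24×232 = 1678.95 + 411.95 + 271.25 + 519.68 = 2881.83
ΣP(Period 0)·Q(Period 0) = 13.65×143 + 11.77×38 + 2.17×124 + 2.24×247 = 1951.95 + 447.26 + 269.08 + 553.28 = 3221.57
Index = 2881.83 / 3221.57 × 100 = 89.4542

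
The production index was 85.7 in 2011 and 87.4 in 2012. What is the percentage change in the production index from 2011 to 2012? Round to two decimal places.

1.98%

Change = (87.4 − 85.7) / 85.7 × 100
       = 1.7 / 85.7 × 100 = 1.9837%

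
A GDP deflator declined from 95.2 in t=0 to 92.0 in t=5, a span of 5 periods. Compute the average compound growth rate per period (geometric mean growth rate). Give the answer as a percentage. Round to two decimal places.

-0.68%

Growth factor = (92.0/95.2)^(1/5) = (0.966387)^(1/5) = 0.993185
Growth rate = 0.993185 − 1 = -0.006815 = -0.6815%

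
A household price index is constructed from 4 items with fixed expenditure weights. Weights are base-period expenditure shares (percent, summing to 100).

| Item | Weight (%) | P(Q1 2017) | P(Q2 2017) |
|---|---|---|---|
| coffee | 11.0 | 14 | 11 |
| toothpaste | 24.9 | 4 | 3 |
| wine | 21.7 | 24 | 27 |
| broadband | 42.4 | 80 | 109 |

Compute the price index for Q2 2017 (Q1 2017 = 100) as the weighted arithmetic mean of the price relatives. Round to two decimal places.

coffee: 11.0 × (11/14) = 11.0 × 0.785714 = 8.6429
toothpaste: 24.9 × (3/4) = 24.9 × 0.750000 = 18.6750
wine: 21.7 × (27/24) = 21.7 × 1.125000 = 24.4125
broadband: 42.4 × (109/80) = 42.4 × 1.362500 = 57.7700
Index = Σ wᵢ·(p₁ᵢ/p₀ᵢ) = 8.6429 + 18.6750 + 24.4125 + 57.7700 = 109.5004

109.50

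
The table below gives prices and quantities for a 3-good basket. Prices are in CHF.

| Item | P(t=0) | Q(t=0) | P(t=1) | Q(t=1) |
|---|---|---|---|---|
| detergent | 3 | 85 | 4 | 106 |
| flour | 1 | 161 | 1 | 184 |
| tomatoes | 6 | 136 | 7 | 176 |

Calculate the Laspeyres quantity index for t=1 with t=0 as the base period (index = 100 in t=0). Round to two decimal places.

Laspeyres quantity index uses base-period prices as weights.
ΣP(t=0)·Q(t=1) = 3×106 + 1×184 + 6×176 = 318 + 184 + 1056 = 1558
ΣP(t=0)·Q(t=0) = 3×85 + 1×161 + 6×136 = 255 + 161 + 816 = 1232
Index = 1558 / 1232 × 100 = 126.4610

126.46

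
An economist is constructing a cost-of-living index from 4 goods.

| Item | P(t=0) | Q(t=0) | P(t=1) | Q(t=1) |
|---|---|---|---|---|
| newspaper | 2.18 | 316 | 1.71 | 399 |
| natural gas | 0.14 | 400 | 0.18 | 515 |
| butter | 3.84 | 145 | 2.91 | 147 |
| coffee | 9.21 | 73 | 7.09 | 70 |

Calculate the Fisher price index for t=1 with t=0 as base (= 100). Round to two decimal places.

78.80

Laspeyres component (base-period weights):
ΣP(t=1)Q(t=0) = 1.71×316 + 0.18×400 + 2.91×145 + 7.09×73 = 540.36 + 72 + 421.95 + 517.57 = 1551.88
ΣP(t=0)Q(t=0) = 2.18×316 + 0.14×400 + 3.84×145 + 9.21×73 = 688.88 + 56 + 556.8 + 672.33 = 1974.01
L = 1551.88 / 1974.01 × 100 = 78.6156
Paasche component (current-period weights):
ΣP(t=1)Q(t=1) = 1.71×399 + 0.18×515 + 2.91×147 + 7.09×70 = 682.29 + 92.7 + 427.77 + 496.3 = 1699.06
ΣP(t=0)Q(t=1) = 2.18×399 + 0.14×515 + 3.84×147 + 9.21×70 = 869.82 + 72.1 + 564.48 + 644.7 = 2151.1
P = 1699.06 / 2151.1 × 100 = 78.9856
Fisher = √(L × P) = √(78.6156 × 78.9856) = 78.8004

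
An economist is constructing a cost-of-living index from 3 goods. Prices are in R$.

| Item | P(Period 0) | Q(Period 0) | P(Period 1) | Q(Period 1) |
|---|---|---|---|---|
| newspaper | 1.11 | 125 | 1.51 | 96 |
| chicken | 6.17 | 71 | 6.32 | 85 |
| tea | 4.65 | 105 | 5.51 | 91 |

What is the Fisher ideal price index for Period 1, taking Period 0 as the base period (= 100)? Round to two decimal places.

Laspeyres component (base-period weights):
ΣP(Period 1)Q(Period 0) = 1.51×125 + 6.32×71 + 5.51×105 = 188.75 + 448.72 + 578.55 = 1216.02
ΣP(Period 0)Q(Period 0) = 1.11×125 + 6.17×71 + 4.65×105 = 138.75 + 438.07 + 488.25 = 1065.07
L = 1216.02 / 1065.07 × 100 = 114.1728
Paasche component (current-period weights):
ΣP(Period 1)Q(Period 1) = 1.51×96 + 6.32×85 + 5.51×91 = 144.96 + 537.2 + 501.41 = 1183.57
ΣP(Period 0)Q(Period 1) = 1.11×96 + 6.17×85 + 4.65×91 = 106.56 + 524.45 + 423.15 = 1054.16
P = 1183.57 / 1054.16 × 100 = 112.2761
Fisher = √(L × P) = √(114.1728 × 112.2761) = 113.2205

113.22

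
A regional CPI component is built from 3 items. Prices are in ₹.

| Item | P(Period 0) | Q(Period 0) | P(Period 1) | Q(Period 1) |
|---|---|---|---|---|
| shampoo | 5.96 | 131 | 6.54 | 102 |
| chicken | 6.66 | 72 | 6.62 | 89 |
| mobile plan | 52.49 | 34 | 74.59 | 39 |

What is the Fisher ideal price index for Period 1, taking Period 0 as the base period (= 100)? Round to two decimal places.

Laspeyres component (base-period weights):
ΣP(Period 1)Q(Period 0) = 6.54×131 + 6.62×72 + 74.59×34 = 856.74 + 476.64 + 2536.06 = 3869.44
ΣP(Period 0)Q(Period 0) = 5.96×131 + 6.66×72 + 52.49×34 = 780.76 + 479.52 + 1784.66 = 3044.94
L = 3869.44 / 3044.94 × 100 = 127.0777
Paasche component (current-period weights):
ΣP(Period 1)Q(Period 1) = 6.54×102 + 6.62×89 + 74.59×39 = 667.08 + 589.18 + 2909.01 = 4165.27
ΣP(Period 0)Q(Period 1) = 5.96×102 + 6.66×89 + 52.49×39 = 607.92 + 592.74 + 2047.11 = 3247.77
P = 4165.27 / 3247.77 × 100 = 128.2502
Fisher = √(L × P) = √(127.0777 × 128.2502) = 127.6626

127.66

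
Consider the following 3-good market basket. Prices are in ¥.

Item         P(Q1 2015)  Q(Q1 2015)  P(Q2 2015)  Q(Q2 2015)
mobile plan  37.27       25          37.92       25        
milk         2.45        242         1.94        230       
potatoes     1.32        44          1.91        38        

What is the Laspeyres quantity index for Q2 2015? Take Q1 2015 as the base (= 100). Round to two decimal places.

Laspeyres quantity index uses base-period prices as weights.
ΣP(Q1 2015)·Q(Q2 2015) = 37.27×25 + 2.45×230 + 1.32×38 = 931.75 + 563.5 + 50.16 = 1545.41
ΣP(Q1 2015)·Q(Q1 2015) = 37.27×25 + 2.45×242 + 1.32×44 = 931.75 + 592.9 + 58.08 = 1582.73
Index = 1545.41 / 1582.73 × 100 = 97.6420

97.64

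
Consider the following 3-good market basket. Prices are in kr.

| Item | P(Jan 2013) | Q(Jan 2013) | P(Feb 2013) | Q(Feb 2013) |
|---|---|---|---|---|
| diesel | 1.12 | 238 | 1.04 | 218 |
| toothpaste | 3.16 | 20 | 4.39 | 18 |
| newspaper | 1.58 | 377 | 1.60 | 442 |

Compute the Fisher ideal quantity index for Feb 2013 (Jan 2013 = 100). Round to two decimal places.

Laspeyres component (base-period weights):
ΣP(Jan 2013)Q(Feb 2013) = 1.12×218 + 3.16×18 + 1.58×442 = 244.16 + 56.88 + 698.36 = 999.4
ΣP(Jan 2013)Q(Jan 2013) = 1.12×238 + 3.16×20 + 1.58×377 = 266.56 + 63.2 + 595.66 = 925.42
L = 999.4 / 925.42 × 100 = 107.9942
Paasche component (current-period weights):
ΣP(Feb 2013)Q(Feb 2013) = 1.04×218 + 4.39×18 + 1.60×442 = 226.72 + 79.02 + 707.2 = 1012.94
ΣP(Feb 2013)Q(Jan 2013) = 1.04×238 + 4.39×20 + 1.60×377 = 247.52 + 87.8 + 603.2 = 938.52
P = 1012.94 / 938.52 × 100 = 107.9295
Fisher = √(L × P) = √(107.9942 × 107.9295) = 107.9619

107.96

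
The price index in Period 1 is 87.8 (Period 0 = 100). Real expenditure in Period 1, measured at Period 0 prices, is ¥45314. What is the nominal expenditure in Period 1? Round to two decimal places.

Nominal = Real × (Index/100) = 45314 × (87.8/100)
        = 45314 × 0.878 = 39785.6920

39785.69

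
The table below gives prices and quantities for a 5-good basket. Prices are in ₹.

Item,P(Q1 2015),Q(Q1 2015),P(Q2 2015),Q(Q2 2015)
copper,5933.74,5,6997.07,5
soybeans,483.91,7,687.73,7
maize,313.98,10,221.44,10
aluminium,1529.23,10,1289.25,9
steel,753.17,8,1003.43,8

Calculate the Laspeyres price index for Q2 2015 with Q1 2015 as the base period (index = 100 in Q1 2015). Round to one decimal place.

Laspeyres price index uses base-period quantities as weights.
ΣP(Q2 2015)·Q(Q1 2015) = 6997.07×5 + 687.73×7 + 221.44×10 + 1289.25×10 + 1003.43×8 = 34985.35 + 4814.11 + 2214.4 + 12892.5 + 8027.44 = 62933.8
ΣP(Q1 2015)·Q(Q1 2015) = 5933.74×5 + 483.91×7 + 313.98×10 + 1529.23×10 + 753.17×8 = 29668.7 + 3387.37 + 3139.8 + 15292.3 + 6025.36 = 57513.53
Index = 62933.8 / 57513.53 × 100 = 109.4243

109.4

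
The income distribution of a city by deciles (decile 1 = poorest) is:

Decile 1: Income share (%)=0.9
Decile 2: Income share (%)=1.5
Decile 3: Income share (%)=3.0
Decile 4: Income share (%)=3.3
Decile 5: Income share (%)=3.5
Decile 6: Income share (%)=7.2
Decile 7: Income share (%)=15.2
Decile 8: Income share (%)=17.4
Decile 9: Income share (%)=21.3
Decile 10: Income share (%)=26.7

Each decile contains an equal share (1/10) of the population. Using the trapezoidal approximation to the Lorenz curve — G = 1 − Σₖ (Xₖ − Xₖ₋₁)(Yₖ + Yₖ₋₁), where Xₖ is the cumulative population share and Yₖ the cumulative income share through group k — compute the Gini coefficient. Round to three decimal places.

Cumulative income shares Yₖ: 0.0090, 0.0240, 0.0540, 0.0870, 0.1220, 0.1940, 0.3460, 0.5200, 0.7330, 1.0000
Σ (Xₖ−Xₖ₋₁)(Yₖ+Yₖ₋₁) = (1/10)(0.0090+0.0000) + (1/10)(0.0240+0.0090) + (1/10)(0.0540+0.0240) + (1/10)(0.0870+0.0540) + (1/10)(0.1220+0.0870) + (1/10)(0.1940+0.1220) + (1/10)(0.3460+0.1940) + (1/10)(0.5200+0.3460) + (1/10)(0.7330+0.5200) + (1/10)(1.0000+0.7330)
  = 0.0009 + 0.0033 + 0.0078 + 0.0141 + 0.0209 + 0.0316 + 0.0540 + 0.0866 + 0.1253 + 0.1733 = 0.5178
G = 1 − 0.5178 = 0.4822

0.482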